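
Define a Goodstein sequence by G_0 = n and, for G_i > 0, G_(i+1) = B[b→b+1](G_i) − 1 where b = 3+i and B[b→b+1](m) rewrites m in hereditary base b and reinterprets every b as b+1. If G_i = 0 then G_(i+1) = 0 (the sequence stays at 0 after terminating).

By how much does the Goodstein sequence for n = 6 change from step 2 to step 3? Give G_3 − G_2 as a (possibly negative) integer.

(0) 6|_3 = 2·3 ↦ 2·4|_4 = 8 ⇒ 7
(1) 7|_4 = 4 + 3 ↦ 5 + 3|_5 = 8 ⇒ 7
(2) 7|_5 = 5 + 2 ↦ 6 + 2|_6 = 8 ⇒ 7

0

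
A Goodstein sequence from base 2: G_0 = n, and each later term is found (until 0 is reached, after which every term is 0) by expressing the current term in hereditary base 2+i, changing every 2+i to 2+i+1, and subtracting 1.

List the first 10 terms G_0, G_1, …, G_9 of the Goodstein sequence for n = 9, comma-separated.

9, 81, 1023, 9842, 140743, 2471826, 50333399, 1162263921, 30000003325, 855935016215

(0) 9|_2 = 2^(2 + 1) + 1 ↦ 3^(3 + 1) + 1|_3 = 82 ⇒ 81
(1) 81|_3 = 3^(3 + 1) ↦ 4^(4 + 1)|_4 = 1024 ⇒ 1023
(2) 1023|_4 = 3·4^4 + 3·4^3 + 3·4^2 + 3·4 + 3 ↦ 3·5^5 + 3·5^3 + 3·5^2 + 3·5 + 3|_5 = 9843 ⇒ 9842
(3) 9842|_5 = 3·5^5 + 3·5^3 + 3·5^2 + 3·5 + 2 ↦ 3·6^6 + 3·6^3 + 3·6^2 + 3·6 + 2|_6 = 140744 ⇒ 140743
(4) 140743|_6 = 3·6^6 + 3·6^3 + 3·6^2 + 3·6 + 1 ↦ 3·7^7 + 3·7^3 + 3·7^2 + 3·7 + 1|_7 = 2471827 ⇒ 2471826
(5) 2471826|_7 = 3·7^7 + 3·7^3 + 3·7^2 + 3·7 ↦ 3·8^8 + 3·8^3 + 3·8^2 + 3·8|_8 = 50333400 ⇒ 50333399
(6) 50333399|_8 = 3·8^8 + 3·8^3 + 3·8^2 + 2·8 + 7 ↦ 3·9^9 + 3·9^3 + 3·9^2 + 2·9 + 7|_9 = 1162263922 ⇒ 1162263921
(7) 1162263921|_9 = 3·9^9 + 3·9^3 + 3·9^2 + 2·9 + 6 ↦ 3·10^10 + 3·10^3 + 3·10^2 + 2·10 + 6|_10 = 30000003326 ⇒ 30000003325
(8) 30000003325|_10 = 3·10^10 + 3·10^3 + 3·10^2 + 2·10 + 5 ↦ 3·11^11 + 3·11^3 + 3·11^2 + 2·11 + 5|_11 = 855935016216 ⇒ 855935016215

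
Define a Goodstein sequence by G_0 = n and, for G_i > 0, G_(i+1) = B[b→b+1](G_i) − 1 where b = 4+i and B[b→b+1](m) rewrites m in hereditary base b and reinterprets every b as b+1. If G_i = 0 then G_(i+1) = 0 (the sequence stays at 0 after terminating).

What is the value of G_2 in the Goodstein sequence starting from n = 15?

15 —HB4→ 3·4 + 3 —bump→ 3·5 + 3 = 18 —(−1)→ 17
17 —HB5→ 3·5 + 2 —bump→ 3·6 + 2 = 20 —(−1)→ 19
19 —HB6→ 3·6 + 1 —bump→ 3·7 + 1 = 22 —(−1)→ 21

19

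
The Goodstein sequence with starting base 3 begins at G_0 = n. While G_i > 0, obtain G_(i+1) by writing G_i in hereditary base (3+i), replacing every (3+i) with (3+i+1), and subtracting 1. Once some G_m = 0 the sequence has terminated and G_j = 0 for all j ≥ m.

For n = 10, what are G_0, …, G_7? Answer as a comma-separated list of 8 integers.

[0] 10 ≡ 3^2 + 1 (base 3). Lift 4: 17. −1: 16.
[1] 16 ≡ 4^2 (base 4). Lift 5: 25. −1: 24.
[2] 24 ≡ 4·5 + 4 (base 5). Lift 6: 28. −1: 27.
[3] 27 ≡ 4·6 + 3 (base 6). Lift 7: 31. −1: 30.
[4] 30 ≡ 4·7 + 2 (base 7). Lift 8: 34. −1: 33.
[5] 33 ≡ 4·8 + 1 (base 8). Lift 9: 37. −1: 36.
[6] 36 ≡ 4·9 (base 9). Lift 10: 40. −1: 39.

10, 16, 24, 27, 30, 33, 36, 39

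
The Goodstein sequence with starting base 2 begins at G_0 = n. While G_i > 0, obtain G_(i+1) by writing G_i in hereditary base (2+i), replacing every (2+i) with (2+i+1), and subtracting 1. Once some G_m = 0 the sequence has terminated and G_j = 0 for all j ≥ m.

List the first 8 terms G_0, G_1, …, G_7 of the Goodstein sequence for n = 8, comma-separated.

8, 80, 553, 6310, 93395, 1647195, 33554571, 774841151

step 0: 8 = 2^(2 + 1); sub 3 for 2: 3^(3 + 1); = 81; G_1 = 81−1 = 80
step 1: 80 = 2·3^3 + 2·3^2 + 2·3 + 2; sub 4 for 3: 2·4^4 + 2·4^2 + 2·4 + 2; = 554; G_2 = 554−1 = 553
step 2: 553 = 2·4^4 + 2·4^2 + 2·4 + 1; sub 5 for 4: 2·5^5 + 2·5^2 + 2·5 + 1; = 6311; G_3 = 6311−1 = 6310
step 3: 6310 = 2·5^5 + 2·5^2 + 2·5; sub 6 for 5: 2·6^6 + 2·6^2 + 2·6; = 93396; G_4 = 93396−1 = 93395
step 4: 93395 = 2·6^6 + 2·6^2 + 6 + 5; sub 7 for 6: 2·7^7 + 2·7^2 + 7 + 5; = 1647196; G_5 = 1647196−1 = 1647195
step 5: 1647195 = 2·7^7 + 2·7^2 + 7 + 4; sub 8 for 7: 2·8^8 + 2·8^2 + 8 + 4; = 33554572; G_6 = 33554572−1 = 33554571
step 6: 33554571 = 2·8^8 + 2·8^2 + 8 + 3; sub 9 for 8: 2·9^9 + 2·9^2 + 9 + 3; = 774841152; G_7 = 774841152−1 = 774841151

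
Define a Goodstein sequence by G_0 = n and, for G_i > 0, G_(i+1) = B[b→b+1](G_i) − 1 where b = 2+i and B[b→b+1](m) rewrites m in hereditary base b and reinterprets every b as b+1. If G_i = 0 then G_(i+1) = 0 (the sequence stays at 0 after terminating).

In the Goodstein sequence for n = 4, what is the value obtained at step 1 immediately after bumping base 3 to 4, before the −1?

4 —HB2→ 2^2 —bump→ 3^3 = 27 —(−1)→ 26
26 —HB3→ 2·3^2 + 2·3 + 2 —bump→ 2·4^2 + 2·4 + 2 = 42 —(−1)→ 41

42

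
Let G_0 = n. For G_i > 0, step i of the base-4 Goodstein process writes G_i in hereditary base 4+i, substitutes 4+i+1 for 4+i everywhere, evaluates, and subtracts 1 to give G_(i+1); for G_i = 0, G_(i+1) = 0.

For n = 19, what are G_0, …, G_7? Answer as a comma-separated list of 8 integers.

19 —HB4→ 4^2 + 3 —bump→ 5^2 + 3 = 28 —(−1)→ 27
27 —HB5→ 5^2 + 2 —bump→ 6^2 + 2 = 38 —(−1)→ 37
37 —HB6→ 6^2 + 1 —bump→ 7^2 + 1 = 50 —(−1)→ 49
49 —HB7→ 7^2 —bump→ 8^2 = 64 —(−1)→ 63
63 —HB8→ 7·8 + 7 —bump→ 7·9 + 7 = 70 —(−1)→ 69
69 —HB9→ 7·9 + 6 —bump→ 7·10 + 6 = 76 —(−1)→ 75
75 —HB10→ 7·10 + 5 —bump→ 7·11 + 5 = 82 —(−1)→ 81

19, 27, 37, 49, 63, 69, 75, 81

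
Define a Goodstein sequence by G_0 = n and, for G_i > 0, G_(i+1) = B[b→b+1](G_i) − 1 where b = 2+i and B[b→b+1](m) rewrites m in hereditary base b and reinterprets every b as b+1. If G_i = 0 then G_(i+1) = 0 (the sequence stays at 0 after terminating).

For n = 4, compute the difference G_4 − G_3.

G_0=4  [base 2] 2^2  →[2↦3]→  3^3 = 27  −1 ⇒ G_1=26
G_1=26  [base 3] 2·3^2 + 2·3 + 2  →[3↦4]→  2·4^2 + 2·4 + 2 = 42  −1 ⇒ G_2=41
G_2=41  [base 4] 2·4^2 + 2·4 + 1  →[4↦5]→  2·5^2 + 2·5 + 1 = 61  −1 ⇒ G_3=60
G_3=60  [base 5] 2·5^2 + 2·5  →[5↦6]→  2·6^2 + 2·6 = 84  −1 ⇒ G_4=83

23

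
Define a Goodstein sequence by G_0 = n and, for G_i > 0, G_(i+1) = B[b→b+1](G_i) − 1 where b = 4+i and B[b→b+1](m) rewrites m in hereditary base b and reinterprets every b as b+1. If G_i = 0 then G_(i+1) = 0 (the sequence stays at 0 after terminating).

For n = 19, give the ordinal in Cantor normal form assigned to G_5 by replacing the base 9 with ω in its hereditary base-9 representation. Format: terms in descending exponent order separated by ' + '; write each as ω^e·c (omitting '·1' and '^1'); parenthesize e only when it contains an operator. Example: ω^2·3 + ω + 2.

i=0: 19 = 4^2 + 3 (b=4); 4→5: 5^2 + 3 = 28; 28−1 = 27
i=1: 27 = 5^2 + 2 (b=5); 5→6: 6^2 + 2 = 38; 38−1 = 37
i=2: 37 = 6^2 + 1 (b=6); 6→7: 7^2 + 1 = 50; 50−1 = 49
i=3: 49 = 7^2 (b=7); 7→8: 8^2 = 64; 64−1 = 63
i=4: 63 = 7·8 + 7 (b=8); 8→9: 7·9 + 7 = 70; 70−1 = 69

ω·7 + 6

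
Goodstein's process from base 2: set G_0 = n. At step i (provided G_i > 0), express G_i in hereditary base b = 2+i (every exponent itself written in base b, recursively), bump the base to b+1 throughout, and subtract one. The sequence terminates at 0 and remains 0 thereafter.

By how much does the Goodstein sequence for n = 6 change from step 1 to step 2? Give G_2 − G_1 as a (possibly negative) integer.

6 —HB2→ 2^2 + 2 —bump→ 3^3 + 3 = 30 —(−1)→ 29
29 —HB3→ 3^3 + 2 —bump→ 4^4 + 2 = 258 —(−1)→ 257

228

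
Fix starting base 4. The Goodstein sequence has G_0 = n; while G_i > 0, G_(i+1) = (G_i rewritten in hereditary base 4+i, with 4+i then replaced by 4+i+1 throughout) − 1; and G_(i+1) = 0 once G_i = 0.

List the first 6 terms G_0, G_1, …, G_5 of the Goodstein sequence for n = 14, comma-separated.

[0] 14 ≡ 3·4 + 2 (base 4). Lift 5: 17. −1: 16.
[1] 16 ≡ 3·5 + 1 (base 5). Lift 6: 19. −1: 18.
[2] 18 ≡ 3·6 (base 6). Lift 7: 21. −1: 20.
[3] 20 ≡ 2·7 + 6 (base 7). Lift 8: 22. −1: 21.
[4] 21 ≡ 2·8 + 5 (base 8). Lift 9: 23. −1: 22.

14, 16, 18, 20, 21, 22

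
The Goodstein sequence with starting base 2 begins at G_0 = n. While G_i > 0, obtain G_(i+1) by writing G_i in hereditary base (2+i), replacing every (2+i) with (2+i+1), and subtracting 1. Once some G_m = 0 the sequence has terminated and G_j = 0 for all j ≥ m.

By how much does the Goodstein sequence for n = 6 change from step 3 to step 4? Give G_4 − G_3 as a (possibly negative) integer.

43530

G_0 = 6. HB_2(6) = 2^2 + 2. Bump = 30. G_1 = 29.
G_1 = 29. HB_3(29) = 3^3 + 2. Bump = 258. G_2 = 257.
G_2 = 257. HB_4(257) = 4^4 + 1. Bump = 3126. G_3 = 3125.
G_3 = 3125. HB_5(3125) = 5^5. Bump = 46656. G_4 = 46655.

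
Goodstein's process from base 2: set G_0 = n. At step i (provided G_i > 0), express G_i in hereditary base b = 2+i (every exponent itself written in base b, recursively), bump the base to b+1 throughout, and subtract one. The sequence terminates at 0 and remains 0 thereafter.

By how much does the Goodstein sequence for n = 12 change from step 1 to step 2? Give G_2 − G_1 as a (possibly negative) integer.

(0) 12|_2 = 2^(2 + 1) + 2^2 ↦ 3^(3 + 1) + 3^3|_3 = 108 ⇒ 107
(1) 107|_3 = 3^(3 + 1) + 2·3^2 + 2·3 + 2 ↦ 4^(4 + 1) + 2·4^2 + 2·4 + 2|_4 = 1066 ⇒ 1065

958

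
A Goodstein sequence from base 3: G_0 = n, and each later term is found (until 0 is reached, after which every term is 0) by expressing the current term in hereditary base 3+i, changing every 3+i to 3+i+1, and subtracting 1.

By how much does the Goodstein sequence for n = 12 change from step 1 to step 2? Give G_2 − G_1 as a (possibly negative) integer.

8

[0] 12 ≡ 3^2 + 3 (base 3). Lift 4: 20. −1: 19.
[1] 19 ≡ 4^2 + 3 (base 4). Lift 5: 28. −1: 27.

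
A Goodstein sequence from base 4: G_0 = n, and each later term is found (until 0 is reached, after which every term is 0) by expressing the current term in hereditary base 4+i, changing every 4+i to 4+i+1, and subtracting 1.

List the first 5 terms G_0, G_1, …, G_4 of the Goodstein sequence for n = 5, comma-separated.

5, 5, 5, 4, 3

(0) 5|_4 = 4 + 1 ↦ 5 + 1|_5 = 6 ⇒ 5
(1) 5|_5 = 5 ↦ 6|_6 = 6 ⇒ 5
(2) 5|_6 = 5 ↦ 5|_7 = 5 ⇒ 4
(3) 4|_7 = 4 ↦ 4|_8 = 4 ⇒ 3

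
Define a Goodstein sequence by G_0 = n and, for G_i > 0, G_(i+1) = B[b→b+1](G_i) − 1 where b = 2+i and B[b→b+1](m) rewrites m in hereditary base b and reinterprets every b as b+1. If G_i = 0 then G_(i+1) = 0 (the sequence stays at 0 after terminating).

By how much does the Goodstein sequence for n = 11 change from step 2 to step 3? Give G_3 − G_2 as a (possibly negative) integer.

G_0 = 11. HB_2(11) = 2^(2 + 1) + 2 + 1. Bump = 85. G_1 = 84.
G_1 = 84. HB_3(84) = 3^(3 + 1) + 3. Bump = 1028. G_2 = 1027.
G_2 = 1027. HB_4(1027) = 4^(4 + 1) + 3. Bump = 15628. G_3 = 15627.

14600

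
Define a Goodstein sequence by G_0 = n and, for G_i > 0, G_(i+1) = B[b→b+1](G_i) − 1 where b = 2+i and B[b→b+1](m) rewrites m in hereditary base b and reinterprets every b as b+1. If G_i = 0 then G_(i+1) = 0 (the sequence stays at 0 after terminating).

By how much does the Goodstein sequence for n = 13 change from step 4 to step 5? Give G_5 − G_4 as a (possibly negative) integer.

(0) 13|_2 = 2^(2 + 1) + 2^2 + 1 ↦ 3^(3 + 1) + 3^3 + 1|_3 = 109 ⇒ 108
(1) 108|_3 = 3^(3 + 1) + 3^3 ↦ 4^(4 + 1) + 4^4|_4 = 1280 ⇒ 1279
(2) 1279|_4 = 4^(4 + 1) + 3·4^3 + 3·4^2 + 3·4 + 3 ↦ 5^(5 + 1) + 3·5^3 + 3·5^2 + 3·5 + 3|_5 = 16093 ⇒ 16092
(3) 16092|_5 = 5^(5 + 1) + 3·5^3 + 3·5^2 + 3·5 + 2 ↦ 6^(6 + 1) + 3·6^3 + 3·6^2 + 3·6 + 2|_6 = 280712 ⇒ 280711
(4) 280711|_6 = 6^(6 + 1) + 3·6^3 + 3·6^2 + 3·6 + 1 ↦ 7^(7 + 1) + 3·7^3 + 3·7^2 + 3·7 + 1|_7 = 5765999 ⇒ 5765998

5485287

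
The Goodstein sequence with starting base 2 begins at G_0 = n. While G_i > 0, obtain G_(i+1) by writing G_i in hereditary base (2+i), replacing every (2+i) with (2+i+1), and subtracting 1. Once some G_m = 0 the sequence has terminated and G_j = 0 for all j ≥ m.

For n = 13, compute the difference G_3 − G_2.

G_0=13  [base 2] 2^(2 + 1) + 2^2 + 1  →[2↦3]→  3^(3 + 1) + 3^3 + 1 = 109  −1 ⇒ G_1=108
G_1=108  [base 3] 3^(3 + 1) + 3^3  →[3↦4]→  4^(4 + 1) + 4^4 = 1280  −1 ⇒ G_2=1279
G_2=1279  [base 4] 4^(4 + 1) + 3·4^3 + 3·4^2 + 3·4 + 3  →[4↦5]→  5^(5 + 1) + 3·5^3 + 3·5^2 + 3·5 + 3 = 16093  −1 ⇒ G_3=16092

14813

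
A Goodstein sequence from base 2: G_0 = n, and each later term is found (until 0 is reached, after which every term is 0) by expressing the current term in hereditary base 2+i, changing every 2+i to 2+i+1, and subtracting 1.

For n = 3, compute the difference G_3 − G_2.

-1

3 —HB2→ 2 + 1 —bump→ 3 + 1 = 4 —(−1)→ 3
3 —HB3→ 3 —bump→ 4 = 4 —(−1)→ 3
3 —HB4→ 3 —bump→ 3 = 3 —(−1)→ 2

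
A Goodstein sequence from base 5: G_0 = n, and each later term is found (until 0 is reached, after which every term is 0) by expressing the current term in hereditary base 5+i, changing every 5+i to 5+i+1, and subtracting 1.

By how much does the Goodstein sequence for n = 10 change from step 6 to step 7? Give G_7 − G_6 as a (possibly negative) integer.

0

10 —HB5→ 2·5 —bump→ 2·6 = 12 —(−1)→ 11
11 —HB6→ 6 + 5 —bump→ 7 + 5 = 12 —(−1)→ 11
11 —HB7→ 7 + 4 —bump→ 8 + 4 = 12 —(−1)→ 11
11 —HB8→ 8 + 3 —bump→ 9 + 3 = 12 —(−1)→ 11
11 —HB9→ 9 + 2 —bump→ 10 + 2 = 12 —(−1)→ 11
11 —HB10→ 10 + 1 —bump→ 11 + 1 = 12 —(−1)→ 11
11 —HB11→ 11 —bump→ 12 = 12 —(−1)→ 11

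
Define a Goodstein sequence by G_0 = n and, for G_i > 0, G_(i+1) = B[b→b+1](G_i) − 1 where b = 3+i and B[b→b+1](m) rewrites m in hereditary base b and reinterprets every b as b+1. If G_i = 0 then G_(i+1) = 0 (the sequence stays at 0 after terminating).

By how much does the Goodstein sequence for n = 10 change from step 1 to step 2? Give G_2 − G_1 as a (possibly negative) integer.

8

G_0=10  [base 3] 3^2 + 1  →[3↦4]→  4^2 + 1 = 17  −1 ⇒ G_1=16
G_1=16  [base 4] 4^2  →[4↦5]→  5^2 = 25  −1 ⇒ G_2=24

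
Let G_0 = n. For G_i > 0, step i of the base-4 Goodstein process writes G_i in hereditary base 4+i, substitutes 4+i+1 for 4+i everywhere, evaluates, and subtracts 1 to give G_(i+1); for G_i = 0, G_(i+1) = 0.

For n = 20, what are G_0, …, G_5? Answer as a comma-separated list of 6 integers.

G_0=20  [base 4] 4^2 + 4  →[4↦5]→  5^2 + 5 = 30  −1 ⇒ G_1=29
G_1=29  [base 5] 5^2 + 4  →[5↦6]→  6^2 + 4 = 40  −1 ⇒ G_2=39
G_2=39  [base 6] 6^2 + 3  →[6↦7]→  7^2 + 3 = 52  −1 ⇒ G_3=51
G_3=51  [base 7] 7^2 + 2  →[7↦8]→  8^2 + 2 = 66  −1 ⇒ G_4=65
G_4=65  [base 8] 8^2 + 1  →[8↦9]→  9^2 + 1 = 82  −1 ⇒ G_5=81

20, 29, 39, 51, 65, 81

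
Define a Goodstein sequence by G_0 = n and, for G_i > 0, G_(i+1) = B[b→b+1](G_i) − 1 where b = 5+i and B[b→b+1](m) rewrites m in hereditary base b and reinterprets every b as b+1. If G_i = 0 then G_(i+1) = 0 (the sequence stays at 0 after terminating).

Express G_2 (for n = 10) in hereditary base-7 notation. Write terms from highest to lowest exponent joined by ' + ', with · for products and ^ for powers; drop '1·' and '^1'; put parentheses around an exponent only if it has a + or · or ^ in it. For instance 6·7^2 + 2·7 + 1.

7 + 4

G_0=10  [base 5] 2·5  →[5↦6]→  2·6 = 12  −1 ⇒ G_1=11
G_1=11  [base 6] 6 + 5  →[6↦7]→  7 + 5 = 12  −1 ⇒ G_2=11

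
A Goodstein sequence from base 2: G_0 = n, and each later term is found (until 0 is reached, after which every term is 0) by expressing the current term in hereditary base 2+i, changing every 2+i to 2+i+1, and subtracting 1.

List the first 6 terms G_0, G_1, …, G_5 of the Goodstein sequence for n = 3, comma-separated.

3, 3, 3, 2, 1, 0

G_0=3  [base 2] 2 + 1  →[2↦3]→  3 + 1 = 4  −1 ⇒ G_1=3
G_1=3  [base 3] 3  →[3↦4]→  4 = 4  −1 ⇒ G_2=3
G_2=3  [base 4] 3  →[4↦5]→  3 = 3  −1 ⇒ G_3=2
G_3=2  [base 5] 2  →[5↦6]→  2 = 2  −1 ⇒ G_4=1
G_4=1  [base 6] 1  →[6↦7]→  1 = 1  −1 ⇒ G_5=0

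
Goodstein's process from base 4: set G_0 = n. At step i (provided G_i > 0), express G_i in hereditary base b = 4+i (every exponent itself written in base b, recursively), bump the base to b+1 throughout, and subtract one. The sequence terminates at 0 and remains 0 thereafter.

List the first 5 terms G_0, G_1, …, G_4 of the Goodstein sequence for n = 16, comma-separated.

16, 24, 27, 30, 33

[0] 16 ≡ 4^2 (base 4). Lift 5: 25. −1: 24.
[1] 24 ≡ 4·5 + 4 (base 5). Lift 6: 28. −1: 27.
[2] 27 ≡ 4·6 + 3 (base 6). Lift 7: 31. −1: 30.
[3] 30 ≡ 4·7 + 2 (base 7). Lift 8: 34. −1: 33.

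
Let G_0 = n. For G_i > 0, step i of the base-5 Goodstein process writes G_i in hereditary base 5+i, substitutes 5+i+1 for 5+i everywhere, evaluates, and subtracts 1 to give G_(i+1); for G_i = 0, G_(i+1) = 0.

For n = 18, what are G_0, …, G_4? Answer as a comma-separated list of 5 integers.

18, 20, 22, 24, 26

18 —HB5→ 3·5 + 3 —bump→ 3·6 + 3 = 21 —(−1)→ 20
20 —HB6→ 3·6 + 2 —bump→ 3·7 + 2 = 23 —(−1)→ 22
22 —HB7→ 3·7 + 1 —bump→ 3·8 + 1 = 25 —(−1)→ 24
24 —HB8→ 3·8 —bump→ 3·9 = 27 —(−1)→ 26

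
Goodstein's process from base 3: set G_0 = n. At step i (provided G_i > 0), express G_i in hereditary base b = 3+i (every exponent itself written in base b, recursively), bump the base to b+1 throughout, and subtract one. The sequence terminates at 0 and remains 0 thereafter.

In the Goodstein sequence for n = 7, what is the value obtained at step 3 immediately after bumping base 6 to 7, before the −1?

G_0=7  [base 3] 2·3 + 1  →[3↦4]→  2·4 + 1 = 9  −1 ⇒ G_1=8
G_1=8  [base 4] 2·4  →[4↦5]→  2·5 = 10  −1 ⇒ G_2=9
G_2=9  [base 5] 5 + 4  →[5↦6]→  6 + 4 = 10  −1 ⇒ G_3=9
G_3=9  [base 6] 6 + 3  →[6↦7]→  7 + 3 = 10  −1 ⇒ G_4=9

10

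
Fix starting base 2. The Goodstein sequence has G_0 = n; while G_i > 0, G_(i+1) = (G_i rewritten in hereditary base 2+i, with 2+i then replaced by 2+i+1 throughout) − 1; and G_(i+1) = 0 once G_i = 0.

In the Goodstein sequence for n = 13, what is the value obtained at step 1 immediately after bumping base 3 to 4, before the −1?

1280

step 0: 13 = 2^(2 + 1) + 2^2 + 1; sub 3 for 2: 3^(3 + 1) + 3^3 + 1; = 109; G_1 = 109−1 = 108
step 1: 108 = 3^(3 + 1) + 3^3; sub 4 for 3: 4^(4 + 1) + 4^4; = 1280; G_2 = 1280−1 = 1279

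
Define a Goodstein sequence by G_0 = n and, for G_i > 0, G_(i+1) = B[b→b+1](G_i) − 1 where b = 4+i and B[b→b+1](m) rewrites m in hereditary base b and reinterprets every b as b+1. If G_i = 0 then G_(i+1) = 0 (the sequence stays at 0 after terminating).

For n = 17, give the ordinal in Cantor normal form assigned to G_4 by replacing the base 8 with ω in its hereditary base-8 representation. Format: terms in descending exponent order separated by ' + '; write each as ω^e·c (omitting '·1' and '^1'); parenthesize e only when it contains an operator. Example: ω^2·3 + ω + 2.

step 0: 17 = 4^2 + 1; sub 5 for 4: 5^2 + 1; = 26; G_1 = 26−1 = 25
step 1: 25 = 5^2; sub 6 for 5: 6^2; = 36; G_2 = 36−1 = 35
step 2: 35 = 5·6 + 5; sub 7 for 6: 5·7 + 5; = 40; G_3 = 40−1 = 39
step 3: 39 = 5·7 + 4; sub 8 for 7: 5·8 + 4; = 44; G_4 = 44−1 = 43
step 4: 43 = 5·8 + 3; sub 9 for 8: 5·9 + 3; = 48; G_5 = 48−1 = 47

ω·5 + 3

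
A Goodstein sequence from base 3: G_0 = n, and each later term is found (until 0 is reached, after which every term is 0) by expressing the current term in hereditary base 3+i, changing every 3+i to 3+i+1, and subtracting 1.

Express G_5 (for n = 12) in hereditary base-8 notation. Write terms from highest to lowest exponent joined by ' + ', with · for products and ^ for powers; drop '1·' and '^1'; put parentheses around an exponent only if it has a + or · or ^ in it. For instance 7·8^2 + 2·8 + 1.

7·8 + 7

(0) 12|_3 = 3^2 + 3 ↦ 4^2 + 4|_4 = 20 ⇒ 19
(1) 19|_4 = 4^2 + 3 ↦ 5^2 + 3|_5 = 28 ⇒ 27
(2) 27|_5 = 5^2 + 2 ↦ 6^2 + 2|_6 = 38 ⇒ 37
(3) 37|_6 = 6^2 + 1 ↦ 7^2 + 1|_7 = 50 ⇒ 49
(4) 49|_7 = 7^2 ↦ 8^2|_8 = 64 ⇒ 63
(5) 63|_8 = 7·8 + 7 ↦ 7·9 + 7|_9 = 70 ⇒ 69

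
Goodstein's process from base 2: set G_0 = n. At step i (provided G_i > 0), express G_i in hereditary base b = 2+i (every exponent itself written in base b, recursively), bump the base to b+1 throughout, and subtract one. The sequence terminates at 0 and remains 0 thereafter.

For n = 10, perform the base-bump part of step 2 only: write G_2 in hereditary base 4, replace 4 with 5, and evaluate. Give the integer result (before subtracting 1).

15626

step 0: 10 = 2^(2 + 1) + 2; sub 3 for 2: 3^(3 + 1) + 3; = 84; G_1 = 84−1 = 83
step 1: 83 = 3^(3 + 1) + 2; sub 4 for 3: 4^(4 + 1) + 2; = 1026; G_2 = 1026−1 = 1025
step 2: 1025 = 4^(4 + 1) + 1; sub 5 for 4: 5^(5 + 1) + 1; = 15626; G_3 = 15626−1 = 15625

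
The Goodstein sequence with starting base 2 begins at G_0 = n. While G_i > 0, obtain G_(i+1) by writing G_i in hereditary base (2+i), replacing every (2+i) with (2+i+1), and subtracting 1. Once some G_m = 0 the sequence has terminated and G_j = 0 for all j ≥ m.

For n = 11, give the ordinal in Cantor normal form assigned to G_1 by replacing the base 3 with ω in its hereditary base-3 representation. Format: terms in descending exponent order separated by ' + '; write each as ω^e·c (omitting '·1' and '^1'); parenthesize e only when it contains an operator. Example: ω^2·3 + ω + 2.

ω^(ω + 1) + ω

[0] 11 ≡ 2^(2 + 1) + 2 + 1 (base 2). Lift 3: 85. −1: 84.
[1] 84 ≡ 3^(3 + 1) + 3 (base 3). Lift 4: 1028. −1: 1027.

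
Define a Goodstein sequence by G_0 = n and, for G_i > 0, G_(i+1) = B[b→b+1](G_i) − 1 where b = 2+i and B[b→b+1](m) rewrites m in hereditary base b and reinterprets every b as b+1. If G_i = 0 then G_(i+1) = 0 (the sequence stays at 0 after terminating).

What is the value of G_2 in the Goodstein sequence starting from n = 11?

[0] 11 ≡ 2^(2 + 1) + 2 + 1 (base 2). Lift 3: 85. −1: 84.
[1] 84 ≡ 3^(3 + 1) + 3 (base 3). Lift 4: 1028. −1: 1027.
[2] 1027 ≡ 4^(4 + 1) + 3 (base 4). Lift 5: 15628. −1: 15627.

1027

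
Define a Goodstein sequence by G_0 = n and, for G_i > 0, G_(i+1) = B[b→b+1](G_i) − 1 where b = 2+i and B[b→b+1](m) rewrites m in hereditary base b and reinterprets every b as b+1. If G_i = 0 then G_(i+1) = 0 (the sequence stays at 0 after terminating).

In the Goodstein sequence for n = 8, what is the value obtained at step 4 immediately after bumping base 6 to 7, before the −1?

G_0=8  [base 2] 2^(2 + 1)  →[2↦3]→  3^(3 + 1) = 81  −1 ⇒ G_1=80
G_1=80  [base 3] 2·3^3 + 2·3^2 + 2·3 + 2  →[3↦4]→  2·4^4 + 2·4^2 + 2·4 + 2 = 554  −1 ⇒ G_2=553
G_2=553  [base 4] 2·4^4 + 2·4^2 + 2·4 + 1  →[4↦5]→  2·5^5 + 2·5^2 + 2·5 + 1 = 6311  −1 ⇒ G_3=6310
G_3=6310  [base 5] 2·5^5 + 2·5^2 + 2·5  →[5↦6]→  2·6^6 + 2·6^2 + 2·6 = 93396  −1 ⇒ G_4=93395
G_4=93395  [base 6] 2·6^6 + 2·6^2 + 6 + 5  →[6↦7]→  2·7^7 + 2·7^2 + 7 + 5 = 1647196  −1 ⇒ G_5=1647195

1647196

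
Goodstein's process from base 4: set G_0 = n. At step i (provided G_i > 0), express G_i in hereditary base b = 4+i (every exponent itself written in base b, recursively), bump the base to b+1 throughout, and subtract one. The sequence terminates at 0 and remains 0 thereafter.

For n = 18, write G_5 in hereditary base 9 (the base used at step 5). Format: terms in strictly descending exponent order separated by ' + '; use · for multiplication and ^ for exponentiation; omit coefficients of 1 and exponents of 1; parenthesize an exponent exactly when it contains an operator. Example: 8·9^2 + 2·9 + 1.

G_0 = 18. HB_4(18) = 4^2 + 2. Bump = 27. G_1 = 26.
G_1 = 26. HB_5(26) = 5^2 + 1. Bump = 37. G_2 = 36.
G_2 = 36. HB_6(36) = 6^2. Bump = 49. G_3 = 48.
G_3 = 48. HB_7(48) = 6·7 + 6. Bump = 54. G_4 = 53.
G_4 = 53. HB_8(53) = 6·8 + 5. Bump = 59. G_5 = 58.

6·9 + 4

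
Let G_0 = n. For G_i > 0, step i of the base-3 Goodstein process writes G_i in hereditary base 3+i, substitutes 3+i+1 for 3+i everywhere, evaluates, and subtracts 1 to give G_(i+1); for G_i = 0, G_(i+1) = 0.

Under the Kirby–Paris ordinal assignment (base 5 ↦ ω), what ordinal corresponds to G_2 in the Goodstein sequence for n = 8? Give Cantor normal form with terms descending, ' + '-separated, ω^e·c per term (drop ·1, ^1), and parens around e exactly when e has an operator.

ω·2

i=0: 8 = 2·3 + 2 (b=3); 3→4: 2·4 + 2 = 10; 10−1 = 9
i=1: 9 = 2·4 + 1 (b=4); 4→5: 2·5 + 1 = 11; 11−1 = 10
i=2: 10 = 2·5 (b=5); 5→6: 2·6 = 12; 12−1 = 11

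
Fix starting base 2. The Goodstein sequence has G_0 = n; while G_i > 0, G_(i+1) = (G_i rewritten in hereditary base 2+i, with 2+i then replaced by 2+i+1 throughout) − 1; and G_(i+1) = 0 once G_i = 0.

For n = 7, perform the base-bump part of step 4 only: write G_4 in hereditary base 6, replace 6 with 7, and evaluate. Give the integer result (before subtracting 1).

823544

7 —HB2→ 2^2 + 2 + 1 —bump→ 3^3 + 3 + 1 = 31 —(−1)→ 30
30 —HB3→ 3^3 + 3 —bump→ 4^4 + 4 = 260 —(−1)→ 259
259 —HB4→ 4^4 + 3 —bump→ 5^5 + 3 = 3128 —(−1)→ 3127
3127 —HB5→ 5^5 + 2 —bump→ 6^6 + 2 = 46658 —(−1)→ 46657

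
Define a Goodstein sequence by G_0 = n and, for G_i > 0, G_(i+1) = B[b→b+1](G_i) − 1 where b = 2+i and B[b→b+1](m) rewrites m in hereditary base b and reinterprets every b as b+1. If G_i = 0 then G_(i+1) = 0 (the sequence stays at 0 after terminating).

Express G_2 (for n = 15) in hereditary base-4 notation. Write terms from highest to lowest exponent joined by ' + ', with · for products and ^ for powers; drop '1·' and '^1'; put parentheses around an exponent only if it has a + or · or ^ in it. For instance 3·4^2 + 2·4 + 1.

4^(4 + 1) + 4^4 + 3

G_0 = 15. HB_2(15) = 2^(2 + 1) + 2^2 + 2 + 1. Bump = 112. G_1 = 111.
G_1 = 111. HB_3(111) = 3^(3 + 1) + 3^3 + 3. Bump = 1284. G_2 = 1283.
G_2 = 1283. HB_4(1283) = 4^(4 + 1) + 4^4 + 3. Bump = 18753. G_3 = 18752.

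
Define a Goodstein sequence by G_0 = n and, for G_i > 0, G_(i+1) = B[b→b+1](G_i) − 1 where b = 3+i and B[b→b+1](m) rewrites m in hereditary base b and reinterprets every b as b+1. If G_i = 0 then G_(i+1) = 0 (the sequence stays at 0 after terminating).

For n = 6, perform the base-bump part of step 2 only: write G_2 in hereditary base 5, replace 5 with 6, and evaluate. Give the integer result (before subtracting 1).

8

G_0=6  [base 3] 2·3  →[3↦4]→  2·4 = 8  −1 ⇒ G_1=7
G_1=7  [base 4] 4 + 3  →[4↦5]→  5 + 3 = 8  −1 ⇒ G_2=7
G_2=7  [base 5] 5 + 2  →[5↦6]→  6 + 2 = 8  −1 ⇒ G_3=7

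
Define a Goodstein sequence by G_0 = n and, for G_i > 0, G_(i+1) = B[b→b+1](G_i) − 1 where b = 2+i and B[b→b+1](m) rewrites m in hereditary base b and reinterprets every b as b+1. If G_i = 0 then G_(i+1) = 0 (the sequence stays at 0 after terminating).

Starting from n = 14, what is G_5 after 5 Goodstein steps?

5862840

step 0: 14 = 2^(2 + 1) + 2^2 + 2; sub 3 for 2: 3^(3 + 1) + 3^3 + 3; = 111; G_1 = 111−1 = 110
step 1: 110 = 3^(3 + 1) + 3^3 + 2; sub 4 for 3: 4^(4 + 1) + 4^4 + 2; = 1282; G_2 = 1282−1 = 1281
step 2: 1281 = 4^(4 + 1) + 4^4 + 1; sub 5 for 4: 5^(5 + 1) + 5^5 + 1; = 18751; G_3 = 18751−1 = 18750
step 3: 18750 = 5^(5 + 1) + 5^5; sub 6 for 5: 6^(6 + 1) + 6^6; = 326592; G_4 = 326592−1 = 326591
step 4: 326591 = 6^(6 + 1) + 5·6^5 + 5·6^4 + 5·6^3 + 5·6^2 + 5·6 + 5; sub 7 for 6: 7^(7 + 1) + 5·7^5 + 5·7^4 + 5·7^3 + 5·7^2 + 5·7 + 5; = 5862841; G_5 = 5862841−1 = 5862840
step 5: 5862840 = 7^(7 + 1) + 5·7^5 + 5·7^4 + 5·7^3 + 5·7^2 + 5·7 + 4; sub 8 for 7: 8^(8 + 1) + 5·8^5 + 5·8^4 + 5·8^3 + 5·8^2 + 5·8 + 4; = 134404972; G_6 = 134404972−1 = 134404971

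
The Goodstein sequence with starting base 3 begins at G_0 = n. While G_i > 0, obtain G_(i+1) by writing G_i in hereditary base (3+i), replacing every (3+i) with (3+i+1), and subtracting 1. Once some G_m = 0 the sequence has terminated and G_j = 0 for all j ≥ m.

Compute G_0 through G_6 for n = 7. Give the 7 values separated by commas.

7, 8, 9, 9, 9, 9, 9

7 —HB3→ 2·3 + 1 —bump→ 2·4 + 1 = 9 —(−1)→ 8
8 —HB4→ 2·4 —bump→ 2·5 = 10 —(−1)→ 9
9 —HB5→ 5 + 4 —bump→ 6 + 4 = 10 —(−1)→ 9
9 —HB6→ 6 + 3 —bump→ 7 + 3 = 10 —(−1)→ 9
9 —HB7→ 7 + 2 —bump→ 8 + 2 = 10 —(−1)→ 9
9 —HB8→ 8 + 1 —bump→ 9 + 1 = 10 —(−1)→ 9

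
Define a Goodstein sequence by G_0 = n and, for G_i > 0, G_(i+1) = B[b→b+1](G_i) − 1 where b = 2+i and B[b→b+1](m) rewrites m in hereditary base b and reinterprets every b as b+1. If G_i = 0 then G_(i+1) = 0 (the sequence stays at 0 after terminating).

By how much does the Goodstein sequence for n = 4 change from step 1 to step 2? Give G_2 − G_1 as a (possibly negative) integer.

4 —HB2→ 2^2 —bump→ 3^3 = 27 —(−1)→ 26
26 —HB3→ 2·3^2 + 2·3 + 2 —bump→ 2·4^2 + 2·4 + 2 = 42 —(−1)→ 41

15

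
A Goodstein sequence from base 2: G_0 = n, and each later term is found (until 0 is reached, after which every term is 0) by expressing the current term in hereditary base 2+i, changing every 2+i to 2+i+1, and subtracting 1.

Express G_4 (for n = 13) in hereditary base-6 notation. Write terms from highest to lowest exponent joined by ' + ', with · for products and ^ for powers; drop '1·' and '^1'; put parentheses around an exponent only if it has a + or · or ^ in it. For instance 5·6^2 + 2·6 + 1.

6^(6 + 1) + 3·6^3 + 3·6^2 + 3·6 + 1

i=0: 13 = 2^(2 + 1) + 2^2 + 1 (b=2); 2→3: 3^(3 + 1) + 3^3 + 1 = 109; 109−1 = 108
i=1: 108 = 3^(3 + 1) + 3^3 (b=3); 3→4: 4^(4 + 1) + 4^4 = 1280; 1280−1 = 1279
i=2: 1279 = 4^(4 + 1) + 3·4^3 + 3·4^2 + 3·4 + 3 (b=4); 4→5: 5^(5 + 1) + 3·5^3 + 3·5^2 + 3·5 + 3 = 16093; 16093−1 = 16092
i=3: 16092 = 5^(5 + 1) + 3·5^3 + 3·5^2 + 3·5 + 2 (b=5); 5→6: 6^(6 + 1) + 3·6^3 + 3·6^2 + 3·6 + 2 = 280712; 280712−1 = 280711
i=4: 280711 = 6^(6 + 1) + 3·6^3 + 3·6^2 + 3·6 + 1 (b=6); 6→7: 7^(7 + 1) + 3·7^3 + 3·7^2 + 3·7 + 1 = 5765999; 5765999−1 = 5765998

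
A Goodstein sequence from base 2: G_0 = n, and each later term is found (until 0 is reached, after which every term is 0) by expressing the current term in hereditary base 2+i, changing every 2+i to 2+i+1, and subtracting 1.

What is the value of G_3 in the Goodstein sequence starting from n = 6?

3125

base 2: 6 = 2^2 + 2; at 3: 3^3 + 3 = 30; next = 29
base 3: 29 = 3^3 + 2; at 4: 4^4 + 2 = 258; next = 257
base 4: 257 = 4^4 + 1; at 5: 5^5 + 1 = 3126; next = 3125
base 5: 3125 = 5^5; at 6: 6^6 = 46656; next = 46655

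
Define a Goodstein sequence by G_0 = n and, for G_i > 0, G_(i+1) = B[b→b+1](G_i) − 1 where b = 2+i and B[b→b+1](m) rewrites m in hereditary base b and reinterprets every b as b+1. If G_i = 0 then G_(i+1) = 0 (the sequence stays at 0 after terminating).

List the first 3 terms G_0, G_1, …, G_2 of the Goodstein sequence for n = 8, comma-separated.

8, 80, 553

8 —HB2→ 2^(2 + 1) —bump→ 3^(3 + 1) = 81 —(−1)→ 80
80 —HB3→ 2·3^3 + 2·3^2 + 2·3 + 2 —bump→ 2·4^4 + 2·4^2 + 2·4 + 2 = 554 —(−1)→ 553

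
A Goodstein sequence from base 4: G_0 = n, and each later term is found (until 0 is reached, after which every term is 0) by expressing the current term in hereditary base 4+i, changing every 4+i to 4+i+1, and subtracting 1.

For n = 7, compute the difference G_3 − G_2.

0

G_0=7  [base 4] 4 + 3  →[4↦5]→  5 + 3 = 8  −1 ⇒ G_1=7
G_1=7  [base 5] 5 + 2  →[5↦6]→  6 + 2 = 8  −1 ⇒ G_2=7
G_2=7  [base 6] 6 + 1  →[6↦7]→  7 + 1 = 8  −1 ⇒ G_3=7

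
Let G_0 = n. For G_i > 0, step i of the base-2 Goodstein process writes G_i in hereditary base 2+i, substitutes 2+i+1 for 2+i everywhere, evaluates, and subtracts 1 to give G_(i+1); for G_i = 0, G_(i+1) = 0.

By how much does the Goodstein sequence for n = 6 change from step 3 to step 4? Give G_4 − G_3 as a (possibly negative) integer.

43530

6 —HB2→ 2^2 + 2 —bump→ 3^3 + 3 = 30 —(−1)→ 29
29 —HB3→ 3^3 + 2 —bump→ 4^4 + 2 = 258 —(−1)→ 257
257 —HB4→ 4^4 + 1 —bump→ 5^5 + 1 = 3126 —(−1)→ 3125
3125 —HB5→ 5^5 —bump→ 6^6 = 46656 —(−1)→ 46655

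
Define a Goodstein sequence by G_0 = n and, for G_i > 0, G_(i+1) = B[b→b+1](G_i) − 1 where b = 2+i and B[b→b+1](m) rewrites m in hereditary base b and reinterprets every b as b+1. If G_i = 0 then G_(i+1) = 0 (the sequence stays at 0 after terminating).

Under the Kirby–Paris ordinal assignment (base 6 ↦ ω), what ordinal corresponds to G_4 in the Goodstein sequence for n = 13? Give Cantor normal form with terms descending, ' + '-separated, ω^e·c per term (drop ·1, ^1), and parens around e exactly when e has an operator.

ω^(ω + 1) + ω^3·3 + ω^2·3 + ω·3 + 1

G_0 = 13. HB_2(13) = 2^(2 + 1) + 2^2 + 1. Bump = 109. G_1 = 108.
G_1 = 108. HB_3(108) = 3^(3 + 1) + 3^3. Bump = 1280. G_2 = 1279.
G_2 = 1279. HB_4(1279) = 4^(4 + 1) + 3·4^3 + 3·4^2 + 3·4 + 3. Bump = 16093. G_3 = 16092.
G_3 = 16092. HB_5(16092) = 5^(5 + 1) + 3·5^3 + 3·5^2 + 3·5 + 2. Bump = 280712. G_4 = 280711.
G_4 = 280711. HB_6(280711) = 6^(6 + 1) + 3·6^3 + 3·6^2 + 3·6 + 1. Bump = 5765999. G_5 = 5765998.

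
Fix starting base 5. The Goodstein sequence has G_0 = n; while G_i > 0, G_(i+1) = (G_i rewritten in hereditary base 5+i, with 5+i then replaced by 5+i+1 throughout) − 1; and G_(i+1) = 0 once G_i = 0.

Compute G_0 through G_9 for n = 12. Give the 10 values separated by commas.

12, 13, 14, 15, 15, 15, 15, 15, 15, 15

step 0: 12 = 2·5 + 2; sub 6 for 5: 2·6 + 2; = 14; G_1 = 14−1 = 13
step 1: 13 = 2·6 + 1; sub 7 for 6: 2·7 + 1; = 15; G_2 = 15−1 = 14
step 2: 14 = 2·7; sub 8 for 7: 2·8; = 16; G_3 = 16−1 = 15
step 3: 15 = 8 + 7; sub 9 for 8: 9 + 7; = 16; G_4 = 16−1 = 15
step 4: 15 = 9 + 6; sub 10 for 9: 10 + 6; = 16; G_5 = 16−1 = 15
step 5: 15 = 10 + 5; sub 11 for 10: 11 + 5; = 16; G_6 = 16−1 = 15
step 6: 15 = 11 + 4; sub 12 for 11: 12 + 4; = 16; G_7 = 16−1 = 15
step 7: 15 = 12 + 3; sub 13 for 12: 13 + 3; = 16; G_8 = 16−1 = 15
step 8: 15 = 13 + 2; sub 14 for 13: 14 + 2; = 16; G_9 = 16−1 = 15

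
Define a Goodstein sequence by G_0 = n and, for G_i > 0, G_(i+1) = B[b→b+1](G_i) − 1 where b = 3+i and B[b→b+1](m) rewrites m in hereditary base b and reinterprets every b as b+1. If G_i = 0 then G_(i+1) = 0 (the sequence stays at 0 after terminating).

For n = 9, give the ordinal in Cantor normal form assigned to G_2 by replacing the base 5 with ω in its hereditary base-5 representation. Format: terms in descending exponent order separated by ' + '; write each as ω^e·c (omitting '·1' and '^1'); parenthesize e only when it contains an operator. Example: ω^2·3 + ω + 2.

ω·3 + 2

i=0: 9 = 3^2 (b=3); 3→4: 4^2 = 16; 16−1 = 15
i=1: 15 = 3·4 + 3 (b=4); 4→5: 3·5 + 3 = 18; 18−1 = 17
i=2: 17 = 3·5 + 2 (b=5); 5→6: 3·6 + 2 = 20; 20−1 = 19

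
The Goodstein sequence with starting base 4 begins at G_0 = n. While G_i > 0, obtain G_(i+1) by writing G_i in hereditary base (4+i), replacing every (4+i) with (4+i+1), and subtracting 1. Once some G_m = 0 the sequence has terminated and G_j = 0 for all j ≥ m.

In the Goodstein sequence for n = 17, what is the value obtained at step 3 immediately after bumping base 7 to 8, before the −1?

[0] 17 ≡ 4^2 + 1 (base 4). Lift 5: 26. −1: 25.
[1] 25 ≡ 5^2 (base 5). Lift 6: 36. −1: 35.
[2] 35 ≡ 5·6 + 5 (base 6). Lift 7: 40. −1: 39.
[3] 39 ≡ 5·7 + 4 (base 7). Lift 8: 44. −1: 43.

44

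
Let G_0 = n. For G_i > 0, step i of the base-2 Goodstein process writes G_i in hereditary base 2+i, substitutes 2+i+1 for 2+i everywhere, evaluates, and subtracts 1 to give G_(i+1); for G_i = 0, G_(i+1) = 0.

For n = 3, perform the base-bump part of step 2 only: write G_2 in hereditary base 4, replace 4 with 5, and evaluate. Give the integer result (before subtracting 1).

step 0: 3 = 2 + 1; sub 3 for 2: 3 + 1; = 4; G_1 = 4−1 = 3
step 1: 3 = 3; sub 4 for 3: 4; = 4; G_2 = 4−1 = 3

3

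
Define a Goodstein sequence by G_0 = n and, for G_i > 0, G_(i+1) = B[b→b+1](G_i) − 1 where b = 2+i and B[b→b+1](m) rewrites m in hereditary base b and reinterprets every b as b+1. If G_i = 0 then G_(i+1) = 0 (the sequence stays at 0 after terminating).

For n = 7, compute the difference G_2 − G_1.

[0] 7 ≡ 2^2 + 2 + 1 (base 2). Lift 3: 31. −1: 30.
[1] 30 ≡ 3^3 + 3 (base 3). Lift 4: 260. −1: 259.

229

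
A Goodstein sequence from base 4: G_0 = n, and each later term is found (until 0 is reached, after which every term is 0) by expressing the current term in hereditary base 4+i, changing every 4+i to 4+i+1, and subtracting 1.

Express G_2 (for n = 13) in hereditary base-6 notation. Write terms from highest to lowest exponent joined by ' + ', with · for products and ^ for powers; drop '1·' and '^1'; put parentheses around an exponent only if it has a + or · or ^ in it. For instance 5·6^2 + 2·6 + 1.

i=0: 13 = 3·4 + 1 (b=4); 4→5: 3·5 + 1 = 16; 16−1 = 15
i=1: 15 = 3·5 (b=5); 5→6: 3·6 = 18; 18−1 = 17
i=2: 17 = 2·6 + 5 (b=6); 6→7: 2·7 + 5 = 19; 19−1 = 18

2·6 + 5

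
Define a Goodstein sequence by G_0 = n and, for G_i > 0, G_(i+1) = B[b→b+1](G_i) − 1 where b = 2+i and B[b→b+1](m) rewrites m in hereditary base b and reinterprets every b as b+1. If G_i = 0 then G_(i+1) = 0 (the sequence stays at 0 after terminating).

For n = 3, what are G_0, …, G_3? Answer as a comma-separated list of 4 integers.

3, 3, 3, 2

G_0=3  [base 2] 2 + 1  →[2↦3]→  3 + 1 = 4  −1 ⇒ G_1=3
G_1=3  [base 3] 3  →[3↦4]→  4 = 4  −1 ⇒ G_2=3
G_2=3  [base 4] 3  →[4↦5]→  3 = 3  −1 ⇒ G_3=2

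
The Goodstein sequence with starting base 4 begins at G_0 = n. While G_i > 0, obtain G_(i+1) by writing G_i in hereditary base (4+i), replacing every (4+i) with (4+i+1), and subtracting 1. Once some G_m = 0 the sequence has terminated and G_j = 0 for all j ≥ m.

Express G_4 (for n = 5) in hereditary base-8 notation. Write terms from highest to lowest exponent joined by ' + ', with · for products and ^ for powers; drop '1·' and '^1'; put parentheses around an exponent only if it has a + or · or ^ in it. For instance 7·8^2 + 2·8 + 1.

G_0 = 5. HB_4(5) = 4 + 1. Bump = 6. G_1 = 5.
G_1 = 5. HB_5(5) = 5. Bump = 6. G_2 = 5.
G_2 = 5. HB_6(5) = 5. Bump = 5. G_3 = 4.
G_3 = 4. HB_7(4) = 4. Bump = 4. G_4 = 3.
G_4 = 3. HB_8(3) = 3. Bump = 3. G_5 = 2.

3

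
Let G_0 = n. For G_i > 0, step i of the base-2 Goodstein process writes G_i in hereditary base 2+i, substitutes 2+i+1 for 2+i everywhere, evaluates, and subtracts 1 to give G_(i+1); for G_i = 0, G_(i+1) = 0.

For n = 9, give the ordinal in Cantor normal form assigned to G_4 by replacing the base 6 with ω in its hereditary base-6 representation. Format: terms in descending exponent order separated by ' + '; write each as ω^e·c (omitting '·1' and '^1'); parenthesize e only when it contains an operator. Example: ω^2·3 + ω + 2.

step 0: 9 = 2^(2 + 1) + 1; sub 3 for 2: 3^(3 + 1) + 1; = 82; G_1 = 82−1 = 81
step 1: 81 = 3^(3 + 1); sub 4 for 3: 4^(4 + 1); = 1024; G_2 = 1024−1 = 1023
step 2: 1023 = 3·4^4 + 3·4^3 + 3·4^2 + 3·4 + 3; sub 5 for 4: 3·5^5 + 3·5^3 + 3·5^2 + 3·5 + 3; = 9843; G_3 = 9843−1 = 9842
step 3: 9842 = 3·5^5 + 3·5^3 + 3·5^2 + 3·5 + 2; sub 6 for 5: 3·6^6 + 3·6^3 + 3·6^2 + 3·6 + 2; = 140744; G_4 = 140744−1 = 140743
step 4: 140743 = 3·6^6 + 3·6^3 + 3·6^2 + 3·6 + 1; sub 7 for 6: 3·7^7 + 3·7^3 + 3·7^2 + 3·7 + 1; = 2471827; G_5 = 2471827−1 = 2471826

ω^ω·3 + ω^3·3 + ω^2·3 + ω·3 + 1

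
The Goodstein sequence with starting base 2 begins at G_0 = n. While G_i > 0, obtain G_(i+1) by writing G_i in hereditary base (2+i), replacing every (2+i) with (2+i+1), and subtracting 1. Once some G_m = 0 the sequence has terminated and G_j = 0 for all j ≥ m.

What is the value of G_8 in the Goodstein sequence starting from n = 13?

100000003325

13 —HB2→ 2^(2 + 1) + 2^2 + 1 —bump→ 3^(3 + 1) + 3^3 + 1 = 109 —(−1)→ 108
108 —HB3→ 3^(3 + 1) + 3^3 —bump→ 4^(4 + 1) + 4^4 = 1280 —(−1)→ 1279
1279 —HB4→ 4^(4 + 1) + 3·4^3 + 3·4^2 + 3·4 + 3 —bump→ 5^(5 + 1) + 3·5^3 + 3·5^2 + 3·5 + 3 = 16093 —(−1)→ 16092
16092 —HB5→ 5^(5 + 1) + 3·5^3 + 3·5^2 + 3·5 + 2 —bump→ 6^(6 + 1) + 3·6^3 + 3·6^2 + 3·6 + 2 = 280712 —(−1)→ 280711
280711 —HB6→ 6^(6 + 1) + 3·6^3 + 3·6^2 + 3·6 + 1 —bump→ 7^(7 + 1) + 3·7^3 + 3·7^2 + 3·7 + 1 = 5765999 —(−1)→ 5765998
5765998 —HB7→ 7^(7 + 1) + 3·7^3 + 3·7^2 + 3·7 —bump→ 8^(8 + 1) + 3·8^3 + 3·8^2 + 3·8 = 134219480 —(−1)→ 134219479
134219479 —HB8→ 8^(8 + 1) + 3·8^3 + 3·8^2 + 2·8 + 7 —bump→ 9^(9 + 1) + 3·9^3 + 3·9^2 + 2·9 + 7 = 3486786856 —(−1)→ 3486786855
3486786855 —HB9→ 9^(9 + 1) + 3·9^3 + 3·9^2 + 2·9 + 6 —bump→ 10^(10 + 1) + 3·10^3 + 3·10^2 + 2·10 + 6 = 100000003326 —(−1)→ 100000003325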